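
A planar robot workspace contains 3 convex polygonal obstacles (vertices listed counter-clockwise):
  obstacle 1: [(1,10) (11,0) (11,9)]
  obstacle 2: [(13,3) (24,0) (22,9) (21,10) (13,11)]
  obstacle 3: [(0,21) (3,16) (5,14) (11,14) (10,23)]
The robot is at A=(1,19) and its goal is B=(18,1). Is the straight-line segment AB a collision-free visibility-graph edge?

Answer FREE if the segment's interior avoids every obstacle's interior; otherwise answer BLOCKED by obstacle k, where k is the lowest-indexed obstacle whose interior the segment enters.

BLOCKED by obstacle 1

Obstacle 1 [(1,10) (11,0) (11,9)]:
  edge (1,10)–(11,0): clear
  edge (11,0)–(11,9): crosses AB
  edge (11,9)–(1,10): crosses AB
  → BLOCKED
Obstacle 2 [(13,3) (24,0) (22,9) (21,10) (13,11)]:
  edge (13,3)–(24,0): crosses AB
  edge (24,0)–(22,9): clear
  edge (22,9)–(21,10): clear
  edge (21,10)–(13,11): clear
  edge (13,11)–(13,3): crosses AB
  → BLOCKED
Obstacle 3 [(0,21) (3,16) (5,14) (11,14) (10,23)]:
  edge (0,21)–(3,16): crosses AB
  edge (3,16)–(5,14): clear
  edge (5,14)–(11,14): crosses AB
  edge (11,14)–(10,23): clear
  edge (10,23)–(0,21): clear
  → BLOCKED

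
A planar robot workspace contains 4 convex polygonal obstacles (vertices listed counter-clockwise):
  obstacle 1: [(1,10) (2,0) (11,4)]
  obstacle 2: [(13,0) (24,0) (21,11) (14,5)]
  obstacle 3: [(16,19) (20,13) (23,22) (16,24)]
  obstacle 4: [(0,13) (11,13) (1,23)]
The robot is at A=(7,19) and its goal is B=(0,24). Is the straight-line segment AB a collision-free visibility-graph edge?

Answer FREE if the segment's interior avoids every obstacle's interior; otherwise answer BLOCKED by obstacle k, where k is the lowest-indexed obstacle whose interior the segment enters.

Obstacle 1 [(1,10) (2,0) (11,4)]:
  edge (1,10)–(2,0): clear
  edge (2,0)–(11,4): clear
  edge (11,4)–(1,10): clear
  midpoint (7/2,43/2) outside
  → clear
Obstacle 2 [(13,0) (24,0) (21,11) (14,5)]:
  edge (13,0)–(24,0): clear
  edge (24,0)–(21,11): clear
  edge (21,11)–(14,5): clear
  edge (14,5)–(13,0): clear
  midpoint (7/2,43/2) outside
  → clear
Obstacle 3 [(16,19) (20,13) (23,22) (16,24)]:
  edge (16,19)–(20,13): clear
  edge (20,13)–(23,22): clear
  edge (23,22)–(16,24): clear
  edge (16,24)–(16,19): clear
  midpoint (7/2,43/2) outside
  → clear
Obstacle 4 [(0,13) (11,13) (1,23)]:
  edge (0,13)–(11,13): clear
  edge (11,13)–(1,23): clear
  edge (1,23)–(0,13): clear
  midpoint (7/2,43/2) outside
  → clear

FREE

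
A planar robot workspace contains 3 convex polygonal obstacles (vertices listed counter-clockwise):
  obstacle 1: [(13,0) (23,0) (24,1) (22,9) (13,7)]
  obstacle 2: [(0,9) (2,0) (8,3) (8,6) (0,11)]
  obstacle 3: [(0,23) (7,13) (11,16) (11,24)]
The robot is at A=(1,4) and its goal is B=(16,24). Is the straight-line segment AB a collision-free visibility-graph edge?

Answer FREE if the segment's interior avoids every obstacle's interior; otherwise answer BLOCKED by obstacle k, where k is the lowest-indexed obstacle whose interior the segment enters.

Obstacle 1 [(13,0) (23,0) (24,1) (22,9) (13,7)]:
  edge (13,0)–(23,0): clear
  edge (23,0)–(24,1): clear
  edge (24,1)–(22,9): clear
  edge (22,9)–(13,7): clear
  edge (13,7)–(13,0): clear
  midpoint (17/2,14) outside
  → clear
Obstacle 2 [(0,9) (2,0) (8,3) (8,6) (0,11)]:
  edge (0,9)–(2,0): crosses AB
  edge (2,0)–(8,3): clear
  edge (8,3)–(8,6): clear
  edge (8,6)–(0,11): crosses AB
  edge (0,11)–(0,9): clear
  → BLOCKED
Obstacle 3 [(0,23) (7,13) (11,16) (11,24)]:
  edge (0,23)–(7,13): clear
  edge (7,13)–(11,16): crosses AB
  edge (11,16)–(11,24): crosses AB
  edge (11,24)–(0,23): clear
  → BLOCKED

BLOCKED by obstacle 2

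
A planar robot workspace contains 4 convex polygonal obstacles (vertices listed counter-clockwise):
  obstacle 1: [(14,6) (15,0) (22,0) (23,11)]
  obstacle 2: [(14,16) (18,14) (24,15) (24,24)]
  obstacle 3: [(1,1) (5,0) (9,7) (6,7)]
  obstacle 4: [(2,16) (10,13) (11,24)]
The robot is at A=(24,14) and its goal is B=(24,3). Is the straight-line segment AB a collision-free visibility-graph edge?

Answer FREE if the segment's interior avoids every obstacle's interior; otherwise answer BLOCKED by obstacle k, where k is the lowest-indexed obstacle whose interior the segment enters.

FREE

Obstacle 1 [(14,6) (15,0) (22,0) (23,11)]:
  edge (14,6)–(15,0): clear
  edge (15,0)–(22,0): clear
  edge (22,0)–(23,11): clear
  edge (23,11)–(14,6): clear
  midpoint (24,17/2) outside
  → clear
Obstacle 2 [(14,16) (18,14) (24,15) (24,24)]:
  edge (14,16)–(18,14): clear
  edge (18,14)–(24,15): clear
  edge (24,15)–(24,24): clear
  edge (24,24)–(14,16): clear
  midpoint (24,17/2) outside
  → clear
Obstacle 3 [(1,1) (5,0) (9,7) (6,7)]:
  edge (1,1)–(5,0): clear
  edge (5,0)–(9,7): clear
  edge (9,7)–(6,7): clear
  edge (6,7)–(1,1): clear
  midpoint (24,17/2) outside
  → clear
Obstacle 4 [(2,16) (10,13) (11,24)]:
  edge (2,16)–(10,13): clear
  edge (10,13)–(11,24): clear
  edge (11,24)–(2,16): clear
  midpoint (24,17/2) outside
  → clear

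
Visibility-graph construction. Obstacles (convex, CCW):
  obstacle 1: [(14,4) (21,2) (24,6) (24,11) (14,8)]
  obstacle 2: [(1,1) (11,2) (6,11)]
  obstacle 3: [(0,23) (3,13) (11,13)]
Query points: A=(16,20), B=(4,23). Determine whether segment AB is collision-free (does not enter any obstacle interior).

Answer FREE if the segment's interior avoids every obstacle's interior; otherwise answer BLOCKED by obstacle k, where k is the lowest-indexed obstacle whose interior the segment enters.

FREE

Obstacle 1 [(14,4) (21,2) (24,6) (24,11) (14,8)]:
  edge (14,4)–(21,2): clear
  edge (21,2)–(24,6): clear
  edge (24,6)–(24,11): clear
  edge (24,11)–(14,8): clear
  edge (14,8)–(14,4): clear
  midpoint (10,43/2) outside
  → clear
Obstacle 2 [(1,1) (11,2) (6,11)]:
  edge (1,1)–(11,2): clear
  edge (11,2)–(6,11): clear
  edge (6,11)–(1,1): clear
  midpoint (10,43/2) outside
  → clear
Obstacle 3 [(0,23) (3,13) (11,13)]:
  edge (0,23)–(3,13): clear
  edge (3,13)–(11,13): clear
  edge (11,13)–(0,23): clear
  midpoint (10,43/2) outside
  → clear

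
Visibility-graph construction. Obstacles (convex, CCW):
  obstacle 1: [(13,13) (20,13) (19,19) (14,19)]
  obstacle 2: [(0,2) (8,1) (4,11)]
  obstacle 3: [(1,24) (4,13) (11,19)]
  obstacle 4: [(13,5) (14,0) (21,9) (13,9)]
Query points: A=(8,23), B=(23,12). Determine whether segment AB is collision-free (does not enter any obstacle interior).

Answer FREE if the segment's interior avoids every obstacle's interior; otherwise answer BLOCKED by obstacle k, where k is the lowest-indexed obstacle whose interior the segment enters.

BLOCKED by obstacle 1

Obstacle 1 [(13,13) (20,13) (19,19) (14,19)]:
  edge (13,13)–(20,13): clear
  edge (20,13)–(19,19): crosses AB
  edge (19,19)–(14,19): clear
  edge (14,19)–(13,13): crosses AB
  → BLOCKED
Obstacle 2 [(0,2) (8,1) (4,11)]:
  edge (0,2)–(8,1): clear
  edge (8,1)–(4,11): clear
  edge (4,11)–(0,2): clear
  midpoint (31/2,35/2) outside
  → clear
Obstacle 3 [(1,24) (4,13) (11,19)]:
  edge (1,24)–(4,13): clear
  edge (4,13)–(11,19): clear
  edge (11,19)–(1,24): clear
  midpoint (31/2,35/2) outside
  → clear
Obstacle 4 [(13,5) (14,0) (21,9) (13,9)]:
  edge (13,5)–(14,0): clear
  edge (14,0)–(21,9): clear
  edge (21,9)–(13,9): clear
  edge (13,9)–(13,5): clear
  midpoint (31/2,35/2) outside
  → clear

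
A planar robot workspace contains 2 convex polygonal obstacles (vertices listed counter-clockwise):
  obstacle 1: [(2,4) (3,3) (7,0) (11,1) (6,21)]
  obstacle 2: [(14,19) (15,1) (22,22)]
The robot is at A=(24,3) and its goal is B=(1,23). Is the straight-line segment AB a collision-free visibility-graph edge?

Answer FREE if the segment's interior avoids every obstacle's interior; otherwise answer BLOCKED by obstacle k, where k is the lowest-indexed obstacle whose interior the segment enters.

Obstacle 1 [(2,4) (3,3) (7,0) (11,1) (6,21)]:
  edge (2,4)–(3,3): clear
  edge (3,3)–(7,0): clear
  edge (7,0)–(11,1): clear
  edge (11,1)–(6,21): crosses AB
  edge (6,21)–(2,4): crosses AB
  → BLOCKED
Obstacle 2 [(14,19) (15,1) (22,22)]:
  edge (14,19)–(15,1): crosses AB
  edge (15,1)–(22,22): crosses AB
  edge (22,22)–(14,19): clear
  → BLOCKED

BLOCKED by obstacle 1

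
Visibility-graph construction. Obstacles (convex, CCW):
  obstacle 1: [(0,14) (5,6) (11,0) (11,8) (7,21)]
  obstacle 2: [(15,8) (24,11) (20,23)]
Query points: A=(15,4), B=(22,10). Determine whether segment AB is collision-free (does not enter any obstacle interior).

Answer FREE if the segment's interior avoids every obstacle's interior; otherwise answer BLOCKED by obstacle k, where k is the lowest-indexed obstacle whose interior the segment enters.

FREE

Obstacle 1 [(0,14) (5,6) (11,0) (11,8) (7,21)]:
  edge (0,14)–(5,6): clear
  edge (5,6)–(11,0): clear
  edge (11,0)–(11,8): clear
  edge (11,8)–(7,21): clear
  edge (7,21)–(0,14): clear
  midpoint (37/2,7) outside
  → clear
Obstacle 2 [(15,8) (24,11) (20,23)]:
  edge (15,8)–(24,11): clear
  edge (24,11)–(20,23): clear
  edge (20,23)–(15,8): clear
  midpoint (37/2,7) outside
  → clear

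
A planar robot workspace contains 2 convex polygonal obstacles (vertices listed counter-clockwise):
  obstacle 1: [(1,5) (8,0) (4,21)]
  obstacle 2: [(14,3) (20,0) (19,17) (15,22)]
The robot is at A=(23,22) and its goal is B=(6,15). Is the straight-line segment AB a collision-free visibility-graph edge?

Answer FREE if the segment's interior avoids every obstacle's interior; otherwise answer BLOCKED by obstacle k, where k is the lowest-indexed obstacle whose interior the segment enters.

BLOCKED by obstacle 2

Obstacle 1 [(1,5) (8,0) (4,21)]:
  edge (1,5)–(8,0): clear
  edge (8,0)–(4,21): clear
  edge (4,21)–(1,5): clear
  midpoint (29/2,37/2) outside
  → clear
Obstacle 2 [(14,3) (20,0) (19,17) (15,22)]:
  edge (14,3)–(20,0): clear
  edge (20,0)–(19,17): clear
  edge (19,17)–(15,22): crosses AB
  edge (15,22)–(14,3): crosses AB
  → BLOCKED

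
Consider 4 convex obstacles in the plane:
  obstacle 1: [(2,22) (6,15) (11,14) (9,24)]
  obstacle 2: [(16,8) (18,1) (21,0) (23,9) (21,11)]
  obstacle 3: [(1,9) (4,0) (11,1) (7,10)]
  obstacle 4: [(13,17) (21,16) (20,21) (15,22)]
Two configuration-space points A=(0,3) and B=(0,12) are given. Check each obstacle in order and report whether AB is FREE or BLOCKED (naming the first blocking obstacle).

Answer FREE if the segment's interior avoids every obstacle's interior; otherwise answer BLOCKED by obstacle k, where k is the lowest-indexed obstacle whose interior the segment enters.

FREE

Obstacle 1 [(2,22) (6,15) (11,14) (9,24)]:
  edge (2,22)–(6,15): clear
  edge (6,15)–(11,14): clear
  edge (11,14)–(9,24): clear
  edge (9,24)–(2,22): clear
  midpoint (0,15/2) outside
  → clear
Obstacle 2 [(16,8) (18,1) (21,0) (23,9) (21,11)]:
  edge (16,8)–(18,1): clear
  edge (18,1)–(21,0): clear
  edge (21,0)–(23,9): clear
  edge (23,9)–(21,11): clear
  edge (21,11)–(16,8): clear
  midpoint (0,15/2) outside
  → clear
Obstacle 3 [(1,9) (4,0) (11,1) (7,10)]:
  edge (1,9)–(4,0): clear
  edge (4,0)–(11,1): clear
  edge (11,1)–(7,10): clear
  edge (7,10)–(1,9): clear
  midpoint (0,15/2) outside
  → clear
Obstacle 4 [(13,17) (21,16) (20,21) (15,22)]:
  edge (13,17)–(21,16): clear
  edge (21,16)–(20,21): clear
  edge (20,21)–(15,22): clear
  edge (15,22)–(13,17): clear
  midpoint (0,15/2) outside
  → clear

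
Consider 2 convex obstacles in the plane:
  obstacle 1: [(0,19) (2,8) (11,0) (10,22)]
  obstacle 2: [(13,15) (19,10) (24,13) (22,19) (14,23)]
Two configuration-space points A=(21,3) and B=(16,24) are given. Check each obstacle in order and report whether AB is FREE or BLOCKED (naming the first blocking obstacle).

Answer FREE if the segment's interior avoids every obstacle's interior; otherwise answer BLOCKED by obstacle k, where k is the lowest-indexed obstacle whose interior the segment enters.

Obstacle 1 [(0,19) (2,8) (11,0) (10,22)]:
  edge (0,19)–(2,8): clear
  edge (2,8)–(11,0): clear
  edge (11,0)–(10,22): clear
  edge (10,22)–(0,19): clear
  midpoint (37/2,27/2) outside
  → clear
Obstacle 2 [(13,15) (19,10) (24,13) (22,19) (14,23)]:
  edge (13,15)–(19,10): clear
  edge (19,10)–(24,13): crosses AB
  edge (24,13)–(22,19): clear
  edge (22,19)–(14,23): crosses AB
  edge (14,23)–(13,15): clear
  → BLOCKED

BLOCKED by obstacle 2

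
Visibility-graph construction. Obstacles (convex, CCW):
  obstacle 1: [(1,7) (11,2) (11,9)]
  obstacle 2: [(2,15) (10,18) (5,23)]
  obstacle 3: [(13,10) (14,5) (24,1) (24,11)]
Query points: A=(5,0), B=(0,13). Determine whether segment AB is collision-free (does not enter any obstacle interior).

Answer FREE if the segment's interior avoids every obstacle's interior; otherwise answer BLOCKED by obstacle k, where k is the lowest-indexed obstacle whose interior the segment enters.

Obstacle 1 [(1,7) (11,2) (11,9)]:
  edge (1,7)–(11,2): crosses AB
  edge (11,2)–(11,9): clear
  edge (11,9)–(1,7): crosses AB
  → BLOCKED
Obstacle 2 [(2,15) (10,18) (5,23)]:
  edge (2,15)–(10,18): clear
  edge (10,18)–(5,23): clear
  edge (5,23)–(2,15): clear
  midpoint (5/2,13/2) outside
  → clear
Obstacle 3 [(13,10) (14,5) (24,1) (24,11)]:
  edge (13,10)–(14,5): clear
  edge (14,5)–(24,1): clear
  edge (24,1)–(24,11): clear
  edge (24,11)–(13,10): clear
  midpoint (5/2,13/2) outside
  → clear

BLOCKED by obstacle 1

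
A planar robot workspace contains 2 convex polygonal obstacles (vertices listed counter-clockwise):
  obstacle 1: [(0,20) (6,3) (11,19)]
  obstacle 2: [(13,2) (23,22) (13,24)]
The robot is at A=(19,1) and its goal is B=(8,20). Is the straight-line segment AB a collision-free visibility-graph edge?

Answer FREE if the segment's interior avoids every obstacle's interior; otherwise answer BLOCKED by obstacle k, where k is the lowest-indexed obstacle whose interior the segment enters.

BLOCKED by obstacle 1

Obstacle 1 [(0,20) (6,3) (11,19)]:
  edge (0,20)–(6,3): clear
  edge (6,3)–(11,19): crosses AB
  edge (11,19)–(0,20): crosses AB
  → BLOCKED
Obstacle 2 [(13,2) (23,22) (13,24)]:
  edge (13,2)–(23,22): crosses AB
  edge (23,22)–(13,24): clear
  edge (13,24)–(13,2): crosses AB
  → BLOCKED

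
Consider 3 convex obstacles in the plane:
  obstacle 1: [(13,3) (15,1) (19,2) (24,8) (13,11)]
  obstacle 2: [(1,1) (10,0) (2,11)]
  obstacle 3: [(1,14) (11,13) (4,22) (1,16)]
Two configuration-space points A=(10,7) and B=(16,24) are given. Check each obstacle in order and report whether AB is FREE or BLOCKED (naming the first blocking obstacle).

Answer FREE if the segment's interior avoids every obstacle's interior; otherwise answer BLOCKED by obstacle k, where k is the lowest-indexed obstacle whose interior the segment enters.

Obstacle 1 [(13,3) (15,1) (19,2) (24,8) (13,11)]:
  edge (13,3)–(15,1): clear
  edge (15,1)–(19,2): clear
  edge (19,2)–(24,8): clear
  edge (24,8)–(13,11): clear
  edge (13,11)–(13,3): clear
  midpoint (13,31/2) outside
  → clear
Obstacle 2 [(1,1) (10,0) (2,11)]:
  edge (1,1)–(10,0): clear
  edge (10,0)–(2,11): clear
  edge (2,11)–(1,1): clear
  midpoint (13,31/2) outside
  → clear
Obstacle 3 [(1,14) (11,13) (4,22) (1,16)]:
  edge (1,14)–(11,13): clear
  edge (11,13)–(4,22): clear
  edge (4,22)–(1,16): clear
  edge (1,16)–(1,14): clear
  midpoint (13,31/2) outside
  → clear

FREE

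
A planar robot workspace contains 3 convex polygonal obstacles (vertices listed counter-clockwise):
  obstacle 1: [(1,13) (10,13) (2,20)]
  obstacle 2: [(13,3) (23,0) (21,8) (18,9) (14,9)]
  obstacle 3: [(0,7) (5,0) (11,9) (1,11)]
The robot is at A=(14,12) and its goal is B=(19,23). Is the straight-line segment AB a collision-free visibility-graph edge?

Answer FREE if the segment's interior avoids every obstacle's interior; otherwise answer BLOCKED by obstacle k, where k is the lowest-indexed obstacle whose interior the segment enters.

FREE

Obstacle 1 [(1,13) (10,13) (2,20)]:
  edge (1,13)–(10,13): clear
  edge (10,13)–(2,20): clear
  edge (2,20)–(1,13): clear
  midpoint (33/2,35/2) outside
  → clear
Obstacle 2 [(13,3) (23,0) (21,8) (18,9) (14,9)]:
  edge (13,3)–(23,0): clear
  edge (23,0)–(21,8): clear
  edge (21,8)–(18,9): clear
  edge (18,9)–(14,9): clear
  edge (14,9)–(13,3): clear
  midpoint (33/2,35/2) outside
  → clear
Obstacle 3 [(0,7) (5,0) (11,9) (1,11)]:
  edge (0,7)–(5,0): clear
  edge (5,0)–(11,9): clear
  edge (11,9)–(1,11): clear
  edge (1,11)–(0,7): clear
  midpoint (33/2,35/2) outside
  → clear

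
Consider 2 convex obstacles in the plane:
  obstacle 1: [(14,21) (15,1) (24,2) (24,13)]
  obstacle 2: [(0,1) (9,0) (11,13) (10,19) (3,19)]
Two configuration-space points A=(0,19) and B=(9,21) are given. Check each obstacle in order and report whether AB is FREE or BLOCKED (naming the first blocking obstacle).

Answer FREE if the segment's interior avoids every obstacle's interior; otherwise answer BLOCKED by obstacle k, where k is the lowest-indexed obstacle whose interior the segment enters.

Obstacle 1 [(14,21) (15,1) (24,2) (24,13)]:
  edge (14,21)–(15,1): clear
  edge (15,1)–(24,2): clear
  edge (24,2)–(24,13): clear
  edge (24,13)–(14,21): clear
  midpoint (9/2,20) outside
  → clear
Obstacle 2 [(0,1) (9,0) (11,13) (10,19) (3,19)]:
  edge (0,1)–(9,0): clear
  edge (9,0)–(11,13): clear
  edge (11,13)–(10,19): clear
  edge (10,19)–(3,19): clear
  edge (3,19)–(0,1): clear
  midpoint (9/2,20) outside
  → clear

FREE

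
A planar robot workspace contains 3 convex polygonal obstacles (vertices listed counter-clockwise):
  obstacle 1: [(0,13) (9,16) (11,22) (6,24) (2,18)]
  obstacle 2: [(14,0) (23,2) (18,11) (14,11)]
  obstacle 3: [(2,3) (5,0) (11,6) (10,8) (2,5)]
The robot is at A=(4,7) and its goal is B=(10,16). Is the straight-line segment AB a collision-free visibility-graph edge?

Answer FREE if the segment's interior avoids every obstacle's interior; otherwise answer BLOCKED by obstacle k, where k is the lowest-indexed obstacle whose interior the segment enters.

Obstacle 1 [(0,13) (9,16) (11,22) (6,24) (2,18)]:
  edge (0,13)–(9,16): clear
  edge (9,16)–(11,22): clear
  edge (11,22)–(6,24): clear
  edge (6,24)–(2,18): clear
  edge (2,18)–(0,13): clear
  midpoint (7,23/2) outside
  → clear
Obstacle 2 [(14,0) (23,2) (18,11) (14,11)]:
  edge (14,0)–(23,2): clear
  edge (23,2)–(18,11): clear
  edge (18,11)–(14,11): clear
  edge (14,11)–(14,0): clear
  midpoint (7,23/2) outside
  → clear
Obstacle 3 [(2,3) (5,0) (11,6) (10,8) (2,5)]:
  edge (2,3)–(5,0): clear
  edge (5,0)–(11,6): clear
  edge (11,6)–(10,8): clear
  edge (10,8)–(2,5): clear
  edge (2,5)–(2,3): clear
  midpoint (7,23/2) outside
  → clear

FREE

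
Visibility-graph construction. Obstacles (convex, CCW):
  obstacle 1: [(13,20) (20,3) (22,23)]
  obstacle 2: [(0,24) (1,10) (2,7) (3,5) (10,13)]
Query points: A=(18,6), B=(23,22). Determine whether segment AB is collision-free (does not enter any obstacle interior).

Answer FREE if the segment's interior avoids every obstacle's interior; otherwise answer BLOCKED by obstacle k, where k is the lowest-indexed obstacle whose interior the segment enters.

Obstacle 1 [(13,20) (20,3) (22,23)]:
  edge (13,20)–(20,3): crosses AB
  edge (20,3)–(22,23): crosses AB
  edge (22,23)–(13,20): clear
  → BLOCKED
Obstacle 2 [(0,24) (1,10) (2,7) (3,5) (10,13)]:
  edge (0,24)–(1,10): clear
  edge (1,10)–(2,7): clear
  edge (2,7)–(3,5): clear
  edge (3,5)–(10,13): clear
  edge (10,13)–(0,24): clear
  midpoint (41/2,14) outside
  → clear

BLOCKED by obstacle 1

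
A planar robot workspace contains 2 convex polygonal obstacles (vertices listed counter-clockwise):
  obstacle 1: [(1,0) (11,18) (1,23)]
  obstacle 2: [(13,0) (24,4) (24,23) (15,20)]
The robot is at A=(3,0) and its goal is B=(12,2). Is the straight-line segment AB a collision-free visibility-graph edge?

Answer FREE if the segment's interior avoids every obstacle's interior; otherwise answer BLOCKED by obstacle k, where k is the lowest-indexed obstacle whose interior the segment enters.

Obstacle 1 [(1,0) (11,18) (1,23)]:
  edge (1,0)–(11,18): clear
  edge (11,18)–(1,23): clear
  edge (1,23)–(1,0): clear
  midpoint (15/2,1) outside
  → clear
Obstacle 2 [(13,0) (24,4) (24,23) (15,20)]:
  edge (13,0)–(24,4): clear
  edge (24,4)–(24,23): clear
  edge (24,23)–(15,20): clear
  edge (15,20)–(13,0): clear
  midpoint (15/2,1) outside
  → clear

FREE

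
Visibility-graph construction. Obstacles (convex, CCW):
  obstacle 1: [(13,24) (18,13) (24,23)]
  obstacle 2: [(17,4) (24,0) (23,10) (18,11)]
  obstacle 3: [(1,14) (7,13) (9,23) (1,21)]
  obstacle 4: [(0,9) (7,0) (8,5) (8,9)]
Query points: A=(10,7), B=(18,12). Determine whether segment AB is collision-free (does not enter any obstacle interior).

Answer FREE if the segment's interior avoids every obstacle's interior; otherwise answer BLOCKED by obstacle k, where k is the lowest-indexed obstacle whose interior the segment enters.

Obstacle 1 [(13,24) (18,13) (24,23)]:
  edge (13,24)–(18,13): clear
  edge (18,13)–(24,23): clear
  edge (24,23)–(13,24): clear
  midpoint (14,19/2) outside
  → clear
Obstacle 2 [(17,4) (24,0) (23,10) (18,11)]:
  edge (17,4)–(24,0): clear
  edge (24,0)–(23,10): clear
  edge (23,10)–(18,11): clear
  edge (18,11)–(17,4): clear
  midpoint (14,19/2) outside
  → clear
Obstacle 3 [(1,14) (7,13) (9,23) (1,21)]:
  edge (1,14)–(7,13): clear
  edge (7,13)–(9,23): clear
  edge (9,23)–(1,21): clear
  edge (1,21)–(1,14): clear
  midpoint (14,19/2) outside
  → clear
Obstacle 4 [(0,9) (7,0) (8,5) (8,9)]:
  edge (0,9)–(7,0): clear
  edge (7,0)–(8,5): clear
  edge (8,5)–(8,9): clear
  edge (8,9)–(0,9): clear
  midpoint (14,19/2) outside
  → clear

FREE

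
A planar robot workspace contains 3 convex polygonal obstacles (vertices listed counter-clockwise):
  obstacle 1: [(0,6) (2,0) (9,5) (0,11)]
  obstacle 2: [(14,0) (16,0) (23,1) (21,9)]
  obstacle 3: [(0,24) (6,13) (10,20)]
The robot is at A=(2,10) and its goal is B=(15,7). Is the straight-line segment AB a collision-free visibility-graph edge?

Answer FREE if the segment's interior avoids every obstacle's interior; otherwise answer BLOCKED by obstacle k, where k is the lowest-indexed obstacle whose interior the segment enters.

FREE

Obstacle 1 [(0,6) (2,0) (9,5) (0,11)]:
  edge (0,6)–(2,0): clear
  edge (2,0)–(9,5): clear
  edge (9,5)–(0,11): clear
  edge (0,11)–(0,6): clear
  midpoint (17/2,17/2) outside
  → clear
Obstacle 2 [(14,0) (16,0) (23,1) (21,9)]:
  edge (14,0)–(16,0): clear
  edge (16,0)–(23,1): clear
  edge (23,1)–(21,9): clear
  edge (21,9)–(14,0): clear
  midpoint (17/2,17/2) outside
  → clear
Obstacle 3 [(0,24) (6,13) (10,20)]:
  edge (0,24)–(6,13): clear
  edge (6,13)–(10,20): clear
  edge (10,20)–(0,24): clear
  midpoint (17/2,17/2) outside
  → clear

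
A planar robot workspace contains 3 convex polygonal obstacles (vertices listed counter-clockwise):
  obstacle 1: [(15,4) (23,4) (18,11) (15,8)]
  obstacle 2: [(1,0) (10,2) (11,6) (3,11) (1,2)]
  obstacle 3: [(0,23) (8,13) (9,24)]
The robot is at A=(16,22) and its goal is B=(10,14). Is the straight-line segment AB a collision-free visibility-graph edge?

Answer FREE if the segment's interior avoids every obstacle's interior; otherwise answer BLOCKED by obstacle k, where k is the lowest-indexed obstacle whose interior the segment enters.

FREE

Obstacle 1 [(15,4) (23,4) (18,11) (15,8)]:
  edge (15,4)–(23,4): clear
  edge (23,4)–(18,11): clear
  edge (18,11)–(15,8): clear
  edge (15,8)–(15,4): clear
  midpoint (13,18) outside
  → clear
Obstacle 2 [(1,0) (10,2) (11,6) (3,11) (1,2)]:
  edge (1,0)–(10,2): clear
  edge (10,2)–(11,6): clear
  edge (11,6)–(3,11): clear
  edge (3,11)–(1,2): clear
  edge (1,2)–(1,0): clear
  midpoint (13,18) outside
  → clear
Obstacle 3 [(0,23) (8,13) (9,24)]:
  edge (0,23)–(8,13): clear
  edge (8,13)–(9,24): clear
  edge (9,24)–(0,23): clear
  midpoint (13,18) outside
  → clear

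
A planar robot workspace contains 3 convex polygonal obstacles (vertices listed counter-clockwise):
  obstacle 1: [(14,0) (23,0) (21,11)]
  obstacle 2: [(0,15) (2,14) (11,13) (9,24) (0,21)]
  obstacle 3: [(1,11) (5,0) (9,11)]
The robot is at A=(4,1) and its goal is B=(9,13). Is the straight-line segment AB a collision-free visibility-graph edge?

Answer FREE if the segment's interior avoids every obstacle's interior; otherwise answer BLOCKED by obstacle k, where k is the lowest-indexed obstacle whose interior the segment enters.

BLOCKED by obstacle 3

Obstacle 1 [(14,0) (23,0) (21,11)]:
  edge (14,0)–(23,0): clear
  edge (23,0)–(21,11): clear
  edge (21,11)–(14,0): clear
  midpoint (13/2,7) outside
  → clear
Obstacle 2 [(0,15) (2,14) (11,13) (9,24) (0,21)]:
  edge (0,15)–(2,14): clear
  edge (2,14)–(11,13): clear
  edge (11,13)–(9,24): clear
  edge (9,24)–(0,21): clear
  edge (0,21)–(0,15): clear
  midpoint (13/2,7) outside
  → clear
Obstacle 3 [(1,11) (5,0) (9,11)]:
  edge (1,11)–(5,0): crosses AB
  edge (5,0)–(9,11): clear
  edge (9,11)–(1,11): crosses AB
  → BLOCKED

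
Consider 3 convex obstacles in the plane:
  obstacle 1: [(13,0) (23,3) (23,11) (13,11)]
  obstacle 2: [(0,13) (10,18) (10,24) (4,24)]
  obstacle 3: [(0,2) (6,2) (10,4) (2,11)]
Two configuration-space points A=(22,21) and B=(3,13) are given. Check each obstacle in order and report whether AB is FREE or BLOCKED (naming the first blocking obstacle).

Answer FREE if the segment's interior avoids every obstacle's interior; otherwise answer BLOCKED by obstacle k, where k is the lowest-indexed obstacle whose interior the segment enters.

FREE

Obstacle 1 [(13,0) (23,3) (23,11) (13,11)]:
  edge (13,0)–(23,3): clear
  edge (23,3)–(23,11): clear
  edge (23,11)–(13,11): clear
  edge (13,11)–(13,0): clear
  midpoint (25/2,17) outside
  → clear
Obstacle 2 [(0,13) (10,18) (10,24) (4,24)]:
  edge (0,13)–(10,18): clear
  edge (10,18)–(10,24): clear
  edge (10,24)–(4,24): clear
  edge (4,24)–(0,13): clear
  midpoint (25/2,17) outside
  → clear
Obstacle 3 [(0,2) (6,2) (10,4) (2,11)]:
  edge (0,2)–(6,2): clear
  edge (6,2)–(10,4): clear
  edge (10,4)–(2,11): clear
  edge (2,11)–(0,2): clear
  midpoint (25/2,17) outside
  → clear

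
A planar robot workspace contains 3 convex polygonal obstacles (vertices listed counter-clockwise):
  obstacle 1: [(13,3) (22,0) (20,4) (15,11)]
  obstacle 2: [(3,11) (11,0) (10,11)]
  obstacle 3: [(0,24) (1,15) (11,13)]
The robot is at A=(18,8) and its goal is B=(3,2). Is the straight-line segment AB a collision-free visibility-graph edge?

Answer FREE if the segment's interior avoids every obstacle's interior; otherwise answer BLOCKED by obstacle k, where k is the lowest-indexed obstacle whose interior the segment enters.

Obstacle 1 [(13,3) (22,0) (20,4) (15,11)]:
  edge (13,3)–(22,0): clear
  edge (22,0)–(20,4): clear
  edge (20,4)–(15,11): crosses AB
  edge (15,11)–(13,3): crosses AB
  → BLOCKED
Obstacle 2 [(3,11) (11,0) (10,11)]:
  edge (3,11)–(11,0): crosses AB
  edge (11,0)–(10,11): crosses AB
  edge (10,11)–(3,11): clear
  → BLOCKED
Obstacle 3 [(0,24) (1,15) (11,13)]:
  edge (0,24)–(1,15): clear
  edge (1,15)–(11,13): clear
  edge (11,13)–(0,24): clear
  midpoint (21/2,5) outside
  → clear

BLOCKED by obstacle 1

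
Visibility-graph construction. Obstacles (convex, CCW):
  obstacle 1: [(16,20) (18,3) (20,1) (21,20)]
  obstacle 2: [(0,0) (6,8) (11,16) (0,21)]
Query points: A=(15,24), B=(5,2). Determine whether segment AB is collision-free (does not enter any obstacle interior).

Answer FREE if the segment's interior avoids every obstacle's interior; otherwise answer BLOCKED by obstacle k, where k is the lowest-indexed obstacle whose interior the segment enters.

FREE

Obstacle 1 [(16,20) (18,3) (20,1) (21,20)]:
  edge (16,20)–(18,3): clear
  edge (18,3)–(20,1): clear
  edge (20,1)–(21,20): clear
  edge (21,20)–(16,20): clear
  midpoint (10,13) outside
  → clear
Obstacle 2 [(0,0) (6,8) (11,16) (0,21)]:
  edge (0,0)–(6,8): clear
  edge (6,8)–(11,16): clear
  edge (11,16)–(0,21): clear
  edge (0,21)–(0,0): clear
  midpoint (10,13) outside
  → clear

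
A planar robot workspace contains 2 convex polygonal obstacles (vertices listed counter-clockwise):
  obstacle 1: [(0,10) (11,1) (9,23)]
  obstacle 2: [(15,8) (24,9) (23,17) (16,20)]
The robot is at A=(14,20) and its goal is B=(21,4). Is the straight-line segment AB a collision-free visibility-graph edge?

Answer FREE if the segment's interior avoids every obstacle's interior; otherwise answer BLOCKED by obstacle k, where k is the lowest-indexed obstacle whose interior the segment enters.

BLOCKED by obstacle 2

Obstacle 1 [(0,10) (11,1) (9,23)]:
  edge (0,10)–(11,1): clear
  edge (11,1)–(9,23): clear
  edge (9,23)–(0,10): clear
  midpoint (35/2,12) outside
  → clear
Obstacle 2 [(15,8) (24,9) (23,17) (16,20)]:
  edge (15,8)–(24,9): crosses AB
  edge (24,9)–(23,17): clear
  edge (23,17)–(16,20): clear
  edge (16,20)–(15,8): crosses AB
  → BLOCKED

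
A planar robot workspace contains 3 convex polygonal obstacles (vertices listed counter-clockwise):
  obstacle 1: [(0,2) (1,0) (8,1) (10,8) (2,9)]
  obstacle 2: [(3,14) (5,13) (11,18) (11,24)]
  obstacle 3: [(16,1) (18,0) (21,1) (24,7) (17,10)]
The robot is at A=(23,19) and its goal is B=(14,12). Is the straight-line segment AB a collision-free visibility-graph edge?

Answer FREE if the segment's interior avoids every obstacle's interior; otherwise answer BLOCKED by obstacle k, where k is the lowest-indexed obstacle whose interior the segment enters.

Obstacle 1 [(0,2) (1,0) (8,1) (10,8) (2,9)]:
  edge (0,2)–(1,0): clear
  edge (1,0)–(8,1): clear
  edge (8,1)–(10,8): clear
  edge (10,8)–(2,9): clear
  edge (2,9)–(0,2): clear
  midpoint (37/2,31/2) outside
  → clear
Obstacle 2 [(3,14) (5,13) (11,18) (11,24)]:
  edge (3,14)–(5,13): clear
  edge (5,13)–(11,18): clear
  edge (11,18)–(11,24): clear
  edge (11,24)–(3,14): clear
  midpoint (37/2,31/2) outside
  → clear
Obstacle 3 [(16,1) (18,0) (21,1) (24,7) (17,10)]:
  edge (16,1)–(18,0): clear
  edge (18,0)–(21,1): clear
  edge (21,1)–(24,7): clear
  edge (24,7)–(17,10): clear
  edge (17,10)–(16,1): clear
  midpoint (37/2,31/2) outside
  → clear

FREE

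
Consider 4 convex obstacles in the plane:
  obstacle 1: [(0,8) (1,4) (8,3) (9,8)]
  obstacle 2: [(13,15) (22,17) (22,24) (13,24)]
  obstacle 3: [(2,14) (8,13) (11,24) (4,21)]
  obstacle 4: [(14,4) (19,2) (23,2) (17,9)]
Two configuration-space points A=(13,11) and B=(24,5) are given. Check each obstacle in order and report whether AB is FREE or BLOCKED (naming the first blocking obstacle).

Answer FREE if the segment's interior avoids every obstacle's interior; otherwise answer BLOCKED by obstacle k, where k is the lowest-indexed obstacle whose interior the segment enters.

Obstacle 1 [(0,8) (1,4) (8,3) (9,8)]:
  edge (0,8)–(1,4): clear
  edge (1,4)–(8,3): clear
  edge (8,3)–(9,8): clear
  edge (9,8)–(0,8): clear
  midpoint (37/2,8) outside
  → clear
Obstacle 2 [(13,15) (22,17) (22,24) (13,24)]:
  edge (13,15)–(22,17): clear
  edge (22,17)–(22,24): clear
  edge (22,24)–(13,24): clear
  edge (13,24)–(13,15): clear
  midpoint (37/2,8) outside
  → clear
Obstacle 3 [(2,14) (8,13) (11,24) (4,21)]:
  edge (2,14)–(8,13): clear
  edge (8,13)–(11,24): clear
  edge (11,24)–(4,21): clear
  edge (4,21)–(2,14): clear
  midpoint (37/2,8) outside
  → clear
Obstacle 4 [(14,4) (19,2) (23,2) (17,9)]:
  edge (14,4)–(19,2): clear
  edge (19,2)–(23,2): clear
  edge (23,2)–(17,9): crosses AB
  edge (17,9)–(14,4): crosses AB
  → BLOCKED

BLOCKED by obstacle 4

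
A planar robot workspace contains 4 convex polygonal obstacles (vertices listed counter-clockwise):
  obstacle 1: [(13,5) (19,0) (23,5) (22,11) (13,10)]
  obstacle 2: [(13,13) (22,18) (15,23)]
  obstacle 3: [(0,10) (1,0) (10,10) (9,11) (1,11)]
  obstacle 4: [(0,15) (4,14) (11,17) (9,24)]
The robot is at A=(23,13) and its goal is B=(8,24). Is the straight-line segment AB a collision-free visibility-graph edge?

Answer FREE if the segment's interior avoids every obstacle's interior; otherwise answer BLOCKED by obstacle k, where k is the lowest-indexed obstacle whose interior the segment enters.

Obstacle 1 [(13,5) (19,0) (23,5) (22,11) (13,10)]:
  edge (13,5)–(19,0): clear
  edge (19,0)–(23,5): clear
  edge (23,5)–(22,11): clear
  edge (22,11)–(13,10): clear
  edge (13,10)–(13,5): clear
  midpoint (31/2,37/2) outside
  → clear
Obstacle 2 [(13,13) (22,18) (15,23)]:
  edge (13,13)–(22,18): crosses AB
  edge (22,18)–(15,23): clear
  edge (15,23)–(13,13): crosses AB
  → BLOCKED
Obstacle 3 [(0,10) (1,0) (10,10) (9,11) (1,11)]:
  edge (0,10)–(1,0): clear
  edge (1,0)–(10,10): clear
  edge (10,10)–(9,11): clear
  edge (9,11)–(1,11): clear
  edge (1,11)–(0,10): clear
  midpoint (31/2,37/2) outside
  → clear
Obstacle 4 [(0,15) (4,14) (11,17) (9,24)]:
  edge (0,15)–(4,14): clear
  edge (4,14)–(11,17): clear
  edge (11,17)–(9,24): crosses AB
  edge (9,24)–(0,15): crosses AB
  → BLOCKED

BLOCKED by obstacle 2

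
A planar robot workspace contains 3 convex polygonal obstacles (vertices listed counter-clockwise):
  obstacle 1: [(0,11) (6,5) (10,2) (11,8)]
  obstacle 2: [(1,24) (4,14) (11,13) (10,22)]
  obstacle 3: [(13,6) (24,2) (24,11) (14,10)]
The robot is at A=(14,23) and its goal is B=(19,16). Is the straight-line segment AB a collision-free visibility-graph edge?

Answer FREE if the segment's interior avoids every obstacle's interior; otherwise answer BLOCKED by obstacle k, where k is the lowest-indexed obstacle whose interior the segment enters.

FREE

Obstacle 1 [(0,11) (6,5) (10,2) (11,8)]:
  edge (0,11)–(6,5): clear
  edge (6,5)–(10,2): clear
  edge (10,2)–(11,8): clear
  edge (11,8)–(0,11): clear
  midpoint (33/2,39/2) outside
  → clear
Obstacle 2 [(1,24) (4,14) (11,13) (10,22)]:
  edge (1,24)–(4,14): clear
  edge (4,14)–(11,13): clear
  edge (11,13)–(10,22): clear
  edge (10,22)–(1,24): clear
  midpoint (33/2,39/2) outside
  → clear
Obstacle 3 [(13,6) (24,2) (24,11) (14,10)]:
  edge (13,6)–(24,2): clear
  edge (24,2)–(24,11): clear
  edge (24,11)–(14,10): clear
  edge (14,10)–(13,6): clear
  midpoint (33/2,39/2) outside
  → clear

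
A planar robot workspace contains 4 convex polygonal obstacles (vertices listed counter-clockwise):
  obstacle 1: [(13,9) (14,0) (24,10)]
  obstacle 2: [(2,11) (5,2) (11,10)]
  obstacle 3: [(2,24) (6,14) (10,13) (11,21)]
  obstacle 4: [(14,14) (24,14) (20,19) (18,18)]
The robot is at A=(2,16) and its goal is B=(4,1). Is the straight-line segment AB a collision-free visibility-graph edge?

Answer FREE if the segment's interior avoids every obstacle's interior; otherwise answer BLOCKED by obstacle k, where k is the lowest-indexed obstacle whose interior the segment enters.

BLOCKED by obstacle 2

Obstacle 1 [(13,9) (14,0) (24,10)]:
  edge (13,9)–(14,0): clear
  edge (14,0)–(24,10): clear
  edge (24,10)–(13,9): clear
  midpoint (3,17/2) outside
  → clear
Obstacle 2 [(2,11) (5,2) (11,10)]:
  edge (2,11)–(5,2): crosses AB
  edge (5,2)–(11,10): clear
  edge (11,10)–(2,11): crosses AB
  → BLOCKED
Obstacle 3 [(2,24) (6,14) (10,13) (11,21)]:
  edge (2,24)–(6,14): clear
  edge (6,14)–(10,13): clear
  edge (10,13)–(11,21): clear
  edge (11,21)–(2,24): clear
  midpoint (3,17/2) outside
  → clear
Obstacle 4 [(14,14) (24,14) (20,19) (18,18)]:
  edge (14,14)–(24,14): clear
  edge (24,14)–(20,19): clear
  edge (20,19)–(18,18): clear
  edge (18,18)–(14,14): clear
  midpoint (3,17/2) outside
  → clear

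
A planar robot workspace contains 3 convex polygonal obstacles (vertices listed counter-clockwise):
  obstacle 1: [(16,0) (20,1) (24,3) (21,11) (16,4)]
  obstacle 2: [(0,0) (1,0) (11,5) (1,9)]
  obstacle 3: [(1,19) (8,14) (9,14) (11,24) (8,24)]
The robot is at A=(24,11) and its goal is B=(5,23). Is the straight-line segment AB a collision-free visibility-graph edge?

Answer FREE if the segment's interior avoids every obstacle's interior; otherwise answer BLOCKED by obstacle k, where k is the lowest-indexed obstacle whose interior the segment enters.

BLOCKED by obstacle 3

Obstacle 1 [(16,0) (20,1) (24,3) (21,11) (16,4)]:
  edge (16,0)–(20,1): clear
  edge (20,1)–(24,3): clear
  edge (24,3)–(21,11): clear
  edge (21,11)–(16,4): clear
  edge (16,4)–(16,0): clear
  midpoint (29/2,17) outside
  → clear
Obstacle 2 [(0,0) (1,0) (11,5) (1,9)]:
  edge (0,0)–(1,0): clear
  edge (1,0)–(11,5): clear
  edge (11,5)–(1,9): clear
  edge (1,9)–(0,0): clear
  midpoint (29/2,17) outside
  → clear
Obstacle 3 [(1,19) (8,14) (9,14) (11,24) (8,24)]:
  edge (1,19)–(8,14): clear
  edge (8,14)–(9,14): clear
  edge (9,14)–(11,24): crosses AB
  edge (11,24)–(8,24): clear
  edge (8,24)–(1,19): crosses AB
  → BLOCKED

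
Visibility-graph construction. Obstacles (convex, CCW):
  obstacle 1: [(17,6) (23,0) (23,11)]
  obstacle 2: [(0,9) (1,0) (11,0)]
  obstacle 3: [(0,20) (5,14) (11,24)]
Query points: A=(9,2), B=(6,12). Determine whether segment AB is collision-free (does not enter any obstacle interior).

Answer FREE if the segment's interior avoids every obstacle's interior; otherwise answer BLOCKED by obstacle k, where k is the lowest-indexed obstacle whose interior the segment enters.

FREE

Obstacle 1 [(17,6) (23,0) (23,11)]:
  edge (17,6)–(23,0): clear
  edge (23,0)–(23,11): clear
  edge (23,11)–(17,6): clear
  midpoint (15/2,7) outside
  → clear
Obstacle 2 [(0,9) (1,0) (11,0)]:
  edge (0,9)–(1,0): clear
  edge (1,0)–(11,0): clear
  edge (11,0)–(0,9): clear
  midpoint (15/2,7) outside
  → clear
Obstacle 3 [(0,20) (5,14) (11,24)]:
  edge (0,20)–(5,14): clear
  edge (5,14)–(11,24): clear
  edge (11,24)–(0,20): clear
  midpoint (15/2,7) outside
  → clear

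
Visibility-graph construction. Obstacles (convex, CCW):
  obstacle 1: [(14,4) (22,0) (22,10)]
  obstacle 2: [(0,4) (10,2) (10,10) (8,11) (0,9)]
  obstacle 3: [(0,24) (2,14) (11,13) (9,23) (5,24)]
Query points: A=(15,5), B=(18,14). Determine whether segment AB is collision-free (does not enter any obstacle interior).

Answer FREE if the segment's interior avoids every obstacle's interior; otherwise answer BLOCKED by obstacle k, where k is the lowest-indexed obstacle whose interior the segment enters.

Obstacle 1 [(14,4) (22,0) (22,10)]:
  edge (14,4)–(22,0): clear
  edge (22,0)–(22,10): clear
  edge (22,10)–(14,4): clear
  midpoint (33/2,19/2) outside
  → clear
Obstacle 2 [(0,4) (10,2) (10,10) (8,11) (0,9)]:
  edge (0,4)–(10,2): clear
  edge (10,2)–(10,10): clear
  edge (10,10)–(8,11): clear
  edge (8,11)–(0,9): clear
  edge (0,9)–(0,4): clear
  midpoint (33/2,19/2) outside
  → clear
Obstacle 3 [(0,24) (2,14) (11,13) (9,23) (5,24)]:
  edge (0,24)–(2,14): clear
  edge (2,14)–(11,13): clear
  edge (11,13)–(9,23): clear
  edge (9,23)–(5,24): clear
  edge (5,24)–(0,24): clear
  midpoint (33/2,19/2) outside
  → clear

FREE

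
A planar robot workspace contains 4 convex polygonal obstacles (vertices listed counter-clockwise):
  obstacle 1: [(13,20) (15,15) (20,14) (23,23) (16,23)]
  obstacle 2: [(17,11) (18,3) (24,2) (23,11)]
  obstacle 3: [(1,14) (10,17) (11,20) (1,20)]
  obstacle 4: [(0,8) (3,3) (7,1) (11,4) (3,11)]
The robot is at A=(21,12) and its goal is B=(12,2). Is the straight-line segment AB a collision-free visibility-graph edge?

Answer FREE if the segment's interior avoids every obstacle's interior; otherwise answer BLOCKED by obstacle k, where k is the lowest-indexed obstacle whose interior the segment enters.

Obstacle 1 [(13,20) (15,15) (20,14) (23,23) (16,23)]:
  edge (13,20)–(15,15): clear
  edge (15,15)–(20,14): clear
  edge (20,14)–(23,23): clear
  edge (23,23)–(16,23): clear
  edge (16,23)–(13,20): clear
  midpoint (33/2,7) outside
  → clear
Obstacle 2 [(17,11) (18,3) (24,2) (23,11)]:
  edge (17,11)–(18,3): crosses AB
  edge (18,3)–(24,2): clear
  edge (24,2)–(23,11): clear
  edge (23,11)–(17,11): crosses AB
  → BLOCKED
Obstacle 3 [(1,14) (10,17) (11,20) (1,20)]:
  edge (1,14)–(10,17): clear
  edge (10,17)–(11,20): clear
  edge (11,20)–(1,20): clear
  edge (1,20)–(1,14): clear
  midpoint (33/2,7) outside
  → clear
Obstacle 4 [(0,8) (3,3) (7,1) (11,4) (3,11)]:
  edge (0,8)–(3,3): clear
  edge (3,3)–(7,1): clear
  edge (7,1)–(11,4): clear
  edge (11,4)–(3,11): clear
  edge (3,11)–(0,8): clear
  midpoint (33/2,7) outside
  → clear

BLOCKED by obstacle 2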